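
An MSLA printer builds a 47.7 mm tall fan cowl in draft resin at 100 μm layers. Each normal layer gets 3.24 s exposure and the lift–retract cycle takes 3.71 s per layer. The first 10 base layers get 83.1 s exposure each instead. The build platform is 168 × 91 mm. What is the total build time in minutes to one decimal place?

Layers = ⌈47.7/0.1⌉ = 477.
Base layers = 10 × (83.1 + 3.71) = 868.1 s.
Normal layers = 467 × (3.24 + 3.71), so 3245.65 s.
Sum: 868.1 + 3245.65 = 4113.75 s → 68.6 minutes.

68.6 minutes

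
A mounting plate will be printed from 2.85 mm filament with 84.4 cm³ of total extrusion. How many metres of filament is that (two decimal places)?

13.23 m

Cross-section of 2.85 mm filament: π·(2.85/2)² = 6.3794 mm².
L = 84400 mm³ / 6.3794 mm² = 13230.08 mm, i.e. 13.23 m.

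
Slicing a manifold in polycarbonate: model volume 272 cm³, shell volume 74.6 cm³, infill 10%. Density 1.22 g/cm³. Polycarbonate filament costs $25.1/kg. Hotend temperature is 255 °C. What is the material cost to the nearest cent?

$2.89

Infill region: 272 − 74.6 → 197.4 cm³.
Deposited infill = 0.10 × 197.4 = 19.74 cm³.
Total printed volume = 74.6 + 19.74, so 94.34 cm³.
Mass = 94.34 × 1.22, so 115.0948 g.
Cost = 115.0948 g / 1000 × $25.1/kg = $2.89.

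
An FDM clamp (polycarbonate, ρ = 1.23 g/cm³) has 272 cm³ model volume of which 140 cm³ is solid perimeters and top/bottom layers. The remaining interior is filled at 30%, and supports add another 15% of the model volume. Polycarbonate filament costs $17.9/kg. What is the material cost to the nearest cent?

Infill region = 272 − 140, so 132 cm³.
Deposited infill = 0.30 × 132 = 39.6 cm³.
Support = 0.15 × 272 = 40.8 cm³.
Total extruded: 140 + 39.6 + 40.8 → 220.4 cm³.
Mass = 220.4 × 1.23 = 271.092 g.
Cost = 271.092 g / 1000 × $17.9/kg = $4.85.

$4.85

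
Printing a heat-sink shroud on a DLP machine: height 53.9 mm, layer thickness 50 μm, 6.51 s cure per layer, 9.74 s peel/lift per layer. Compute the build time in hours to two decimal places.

4.87 hours

Layer count = ceil(53.9 / 0.05) = 1078.
Per-layer time = 6.51 + 9.74, so 16.25 s.
Build time: 1078 × 16.25 s = 17517.5 s, i.e. 4.87 hours.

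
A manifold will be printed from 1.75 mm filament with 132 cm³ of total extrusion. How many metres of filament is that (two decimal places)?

54.88 m

Filament cross-section = π × (1.75/2)² = 2.4053 mm².
Length = 132 cm³ / 2.4053 mm² = 132000 / 2.4053 = 54878.81 mm = 54.88 m.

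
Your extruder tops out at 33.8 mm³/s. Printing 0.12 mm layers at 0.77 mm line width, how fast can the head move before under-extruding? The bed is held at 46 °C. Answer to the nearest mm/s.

A = 0.12 × 0.77, so 0.0924 mm².
v_max = Q/A = 33.8/0.0924 = 365.80 mm/s → 366 mm/s.

366 mm/s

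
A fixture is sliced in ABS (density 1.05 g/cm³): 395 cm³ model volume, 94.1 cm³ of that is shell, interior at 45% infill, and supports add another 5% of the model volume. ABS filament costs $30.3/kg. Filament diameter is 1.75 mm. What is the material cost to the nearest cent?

$7.93

Volume inside the shell: 395 − 94.1 → 300.9 cm³.
Deposited infill: 0.45 × 300.9 → 135.405 cm³.
Support: 0.05 × 395 → 19.75 cm³.
Total extruded = 94.1 + 135.405 + 19.75, so 249.255 cm³.
Mass = 249.255 × 1.05, so 261.71775 g.
At $30.3/kg: 261.71775/1000 × 30.3 = $7.93.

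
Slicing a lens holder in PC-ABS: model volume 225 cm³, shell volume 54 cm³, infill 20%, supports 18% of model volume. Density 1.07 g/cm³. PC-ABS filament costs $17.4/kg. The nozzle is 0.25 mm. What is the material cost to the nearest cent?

Infill region = 225 − 54 = 171 cm³.
Deposited infill = 0.20 × 171 = 34.2 cm³.
Support = 0.18 × 225 = 40.5 cm³.
Deposited volume = 54 + 34.2 + 40.5, so 128.7 cm³.
Mass = 128.7 × 1.07 = 137.709 g.
Cost = 137.709 g / 1000 × $17.4/kg = $2.40.

$2.40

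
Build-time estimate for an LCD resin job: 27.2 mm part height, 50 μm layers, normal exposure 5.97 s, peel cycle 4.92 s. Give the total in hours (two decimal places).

Number of layers: 27.2 / 0.05 → 544 (rounded up).
Cycle time = 5.97 + 4.92, so 10.89 s.
Build time: 544 × 10.89 s = 5924.16 s, i.e. 1.65 hours.

1.65 hours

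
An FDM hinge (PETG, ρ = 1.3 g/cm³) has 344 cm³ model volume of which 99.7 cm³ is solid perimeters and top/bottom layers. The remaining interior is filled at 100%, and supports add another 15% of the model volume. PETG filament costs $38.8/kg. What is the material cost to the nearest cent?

Volume inside the shell = 344 − 99.7, so 244.3 cm³.
Infill volume: 1.00 × 244.3 → 244.3 cm³.
Support = 0.15 × 344 = 51.6 cm³.
Deposited volume = 99.7 + 244.3 + 51.6 = 395.6 cm³.
Mass = 395.6 × 1.3, so 514.28 g.
Cost = 514.28 g / 1000 × $38.8/kg = $19.95.

$19.95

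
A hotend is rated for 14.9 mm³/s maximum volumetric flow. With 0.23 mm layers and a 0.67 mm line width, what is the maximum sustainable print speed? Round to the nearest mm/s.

97 mm/s

Bead cross-section = 0.23 × 0.67, so 0.1541 mm².
v_max = Q/A = 14.9/0.1541 = 96.69 mm/s → 97 mm/s.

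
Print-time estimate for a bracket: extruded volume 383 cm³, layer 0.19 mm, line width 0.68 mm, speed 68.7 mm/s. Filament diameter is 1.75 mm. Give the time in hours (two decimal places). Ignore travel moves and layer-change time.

Line area: 0.19 × 0.68 → 0.1292 mm².
Total extruded path = 383000/0.1292 = 2964396.3 mm.
Time extruding = 2964396.3 / 68.7, so 43149.9 s.
That's 43149.9 s → 11.99 hours.

11.99 hours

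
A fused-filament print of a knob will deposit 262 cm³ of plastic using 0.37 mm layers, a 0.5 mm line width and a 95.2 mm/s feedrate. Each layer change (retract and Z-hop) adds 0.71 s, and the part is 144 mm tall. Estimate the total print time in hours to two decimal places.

Extrusion cross-section = 0.37 × 0.5, so 0.185 mm².
Toolpath length = 262 cm³ / 0.185 mm² = 262000 / 0.185 = 1416216.2 mm.
Extrusion time = 1416216.2 / 95.2 = 14876.2 s.
Layers = ⌈144/0.37⌉ = 390.
Non-print overhead: 390 × 0.71 → 276.9 s.
Altogether 14876.2 + 276.9 = 15153.1 s, i.e. 4.21 hours.

4.21 hours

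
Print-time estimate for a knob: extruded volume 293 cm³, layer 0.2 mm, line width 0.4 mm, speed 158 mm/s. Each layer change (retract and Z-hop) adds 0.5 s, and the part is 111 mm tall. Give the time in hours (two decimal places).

Extrusion cross-section = 0.2 × 0.4, so 0.08 mm².
Path length: 293000 mm³ / 0.08 mm² → 3662500 mm.
Extrusion time: 3662500 / 158 → 23180.4 s.
Layer count = ceil(111 / 0.2) = 555.
Non-print overhead = 555 × 0.5, so 277.5 s.
Altogether 23180.4 + 277.5 = 23457.9 s, i.e. 6.52 hours.

6.52 hours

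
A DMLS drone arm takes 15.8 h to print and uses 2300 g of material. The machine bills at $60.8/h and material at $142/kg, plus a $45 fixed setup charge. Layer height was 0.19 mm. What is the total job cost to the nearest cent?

Machine cost = 60.8 × 15.8 = $960.64.
Feedstock cost: 142 × 2300/1000 → $326.60.
Adding setup: 960.64 + 326.60 + 45 → $1332.24.

$1332.24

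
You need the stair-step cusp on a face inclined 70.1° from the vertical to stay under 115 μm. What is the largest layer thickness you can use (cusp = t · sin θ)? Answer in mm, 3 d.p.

Layer height = cusp / sin(70.1°) = 0.115 / 0.9403 = 0.122 mm.

0.122 mm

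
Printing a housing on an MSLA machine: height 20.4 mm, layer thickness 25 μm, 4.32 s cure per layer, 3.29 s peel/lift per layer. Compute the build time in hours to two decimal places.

1.72 hours

Layers = ⌈20.4/0.025⌉ = 816.
Each layer takes: 4.32 + 3.29 → 7.61 s.
Build time: 816 × 7.61 s = 6209.76 s, i.e. 1.72 hours.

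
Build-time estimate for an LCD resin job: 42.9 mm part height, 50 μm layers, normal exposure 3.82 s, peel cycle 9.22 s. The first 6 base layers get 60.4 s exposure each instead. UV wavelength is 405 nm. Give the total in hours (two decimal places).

Layers = ⌈42.9/0.05⌉ = 858.
Burn-in layers: 6 × (60.4 + 9.22) → 417.72 s.
Normal layers = 852 × (3.82 + 9.22) = 11110.08 s.
Total = 417.72 + 11110.08 = 11527.8 s = 3.20 hours.

3.20 hours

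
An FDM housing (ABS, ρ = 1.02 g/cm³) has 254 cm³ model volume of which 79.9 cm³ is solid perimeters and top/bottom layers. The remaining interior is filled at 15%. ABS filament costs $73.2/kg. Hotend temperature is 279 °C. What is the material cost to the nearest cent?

$7.92

Infill region: 254 − 79.9 → 174.1 cm³.
Deposited infill = 0.15 × 174.1, so 26.115 cm³.
Deposited volume: 79.9 + 26.115 → 106.015 cm³.
Mass = 106.015 × 1.02 = 108.1353 g.
At $73.2/kg: 108.1353/1000 × 73.2 = $7.92.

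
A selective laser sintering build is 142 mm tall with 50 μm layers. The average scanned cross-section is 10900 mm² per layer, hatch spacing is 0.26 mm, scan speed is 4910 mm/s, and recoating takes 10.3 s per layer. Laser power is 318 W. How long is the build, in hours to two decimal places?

14.86 hours

Number of layers: 142 / 0.05 → 2840 (rounded up).
Per-layer scan distance = 10900 / 0.26, so 41923.1 mm.
Laser time per layer = 41923.1 / 4910, so 8.5383 s.
Time per layer: 8.5383 + 10.3 → 18.8383 s.
2840 layers × 18.8383 s/layer = 53500.772 s, i.e. 14.86 hours.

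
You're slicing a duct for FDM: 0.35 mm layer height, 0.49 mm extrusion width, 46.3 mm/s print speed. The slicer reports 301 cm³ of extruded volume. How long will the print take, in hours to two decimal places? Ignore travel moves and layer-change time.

10.53 hours

Extrusion cross-section = 0.35 × 0.49 = 0.1715 mm².
Path length: 301000 mm³ / 0.1715 mm² → 1755102 mm.
Time extruding = 1755102 / 46.3, so 37907.2 s.
In the requested units: 37907.2 s = 10.53 hours.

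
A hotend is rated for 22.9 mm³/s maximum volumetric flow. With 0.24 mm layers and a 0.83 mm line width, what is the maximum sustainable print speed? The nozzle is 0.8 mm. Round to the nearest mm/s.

115 mm/s

Extrusion cross-section: 0.24 × 0.83 → 0.1992 mm².
v_max = Q/A = 22.9/0.1992 = 114.96 mm/s → 115 mm/s.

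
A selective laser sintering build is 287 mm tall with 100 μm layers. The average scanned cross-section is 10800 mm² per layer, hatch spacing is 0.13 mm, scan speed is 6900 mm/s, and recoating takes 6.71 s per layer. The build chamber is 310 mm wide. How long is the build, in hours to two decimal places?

14.95 hours

Number of layers: 287 / 0.1 → 2870 (rounded up).
Scan path per layer = 10800 / 0.13, so 83076.9 mm.
Laser time per layer = 83076.9 / 6900, so 12.0401 s.
Time per layer = 12.0401 + 6.71 = 18.7501 s.
Build time = 2870 × 18.7501 = 53812.787 s = 14.95 hours.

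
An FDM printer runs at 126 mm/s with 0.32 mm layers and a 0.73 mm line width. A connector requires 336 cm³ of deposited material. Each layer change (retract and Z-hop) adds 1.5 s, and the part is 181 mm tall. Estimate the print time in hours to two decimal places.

Line area = 0.32 × 0.73 = 0.2336 mm².
Total extruded path = 336000/0.2336 = 1438356.2 mm.
Extrusion time = 1438356.2 / 126, so 11415.5 s.
Number of layers: 181 / 0.32 → 566 (rounded up).
Non-print overhead = 566 × 1.5 = 849 s.
Altogether 11415.5 + 849 = 12264.5 s, i.e. 3.41 hours.

3.41 hours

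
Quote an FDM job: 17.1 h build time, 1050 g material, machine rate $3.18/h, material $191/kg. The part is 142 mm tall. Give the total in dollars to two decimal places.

Machine-time cost = 3.18 × 17.1, so $54.378.
Material charge = 191 × 1050/1000 = $200.55.
Job cost: 54.378 + 200.55 = 254.928 ≈ $254.93.

$254.93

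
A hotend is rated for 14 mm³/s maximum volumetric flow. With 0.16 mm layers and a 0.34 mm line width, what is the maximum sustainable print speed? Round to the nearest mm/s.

Extrusion cross-section = 0.16 × 0.34, so 0.0544 mm².
Max speed = 14 / 0.0544 = 257.35 ≈ 257 mm/s.

257 mm/s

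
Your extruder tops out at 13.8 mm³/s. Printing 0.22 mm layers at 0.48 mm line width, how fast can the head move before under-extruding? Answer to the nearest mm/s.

131 mm/s

Bead cross-section = 0.22 × 0.48 = 0.1056 mm².
v_max = Q/A = 13.8/0.1056 = 130.68 mm/s → 131 mm/s.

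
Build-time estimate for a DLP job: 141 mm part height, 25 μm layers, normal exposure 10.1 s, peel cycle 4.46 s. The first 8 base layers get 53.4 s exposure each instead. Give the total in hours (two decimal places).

Layer count = ceil(141 / 0.025) = 5640.
Burn-in layers = 8 × (53.4 + 4.46) = 462.88 s.
Regular layers = 5632 × (10.1 + 4.46) = 82001.92 s.
Total = 462.88 + 82001.92 = 82464.8 s = 22.91 hours.

22.91 hours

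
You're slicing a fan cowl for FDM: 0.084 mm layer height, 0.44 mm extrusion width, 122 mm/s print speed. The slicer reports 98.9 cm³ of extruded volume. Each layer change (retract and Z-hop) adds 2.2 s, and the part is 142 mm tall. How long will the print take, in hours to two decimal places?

7.13 hours

Bead cross-section = 0.084 × 0.44 = 0.03696 mm².
Toolpath length = 98.9 cm³ / 0.03696 mm² = 98900 / 0.03696 = 2675865.8 mm.
Time extruding: 2675865.8 / 122 → 21933.3 s.
Layer count = ceil(142 / 0.084) = 1691.
Layer-change overhead = 1691 × 2.2 = 3720.2 s.
Altogether 21933.3 + 3720.2 = 25653.5 s, i.e. 7.13 hours.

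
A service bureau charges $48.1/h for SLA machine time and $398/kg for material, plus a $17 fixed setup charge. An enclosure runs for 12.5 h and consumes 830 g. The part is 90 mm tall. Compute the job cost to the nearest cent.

$948.59

Machine-time cost: 48.1 × 12.5 → $601.25.
Feedstock cost = 398 × 830/1000, so $330.34.
Adding setup: 601.25 + 330.34 + 17 → $948.59.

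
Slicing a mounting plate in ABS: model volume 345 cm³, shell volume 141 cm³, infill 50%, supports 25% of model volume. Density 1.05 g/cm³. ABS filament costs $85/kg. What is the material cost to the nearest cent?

$29.39

Interior volume = 345 − 141 = 204 cm³.
Infill volume = 0.50 × 204, so 102 cm³.
Support = 0.25 × 345, so 86.25 cm³.
Total extruded = 141 + 102 + 86.25 = 329.25 cm³.
Mass = 329.25 × 1.05, so 345.7125 g.
At $85/kg: 345.7125/1000 × 85 = $29.39.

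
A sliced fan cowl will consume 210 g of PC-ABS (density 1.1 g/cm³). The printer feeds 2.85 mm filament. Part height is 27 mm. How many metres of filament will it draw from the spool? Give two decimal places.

29.93 m

Volume = 210 g / 1.1 g·cm⁻³ = 190.9091 cm³ = 190909.1 mm³.
A = π r² = π × 1.425² = 6.3794 mm².
L = V/A = 190909.1/6.3794 = 29925.87 mm → 29.93 m.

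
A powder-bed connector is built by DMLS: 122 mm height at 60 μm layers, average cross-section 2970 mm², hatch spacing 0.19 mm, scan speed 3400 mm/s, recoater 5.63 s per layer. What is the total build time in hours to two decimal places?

5.78 hours

Number of layers: 122 / 0.06 → 2034 (rounded up).
Hatch length per layer = 2970 / 0.19, so 15631.6 mm.
Scan time per layer: 15631.6 / 3400 → 4.5975 s.
Per-layer time = 4.5975 + 5.63 = 10.2275 s.
Build time = 2034 × 10.2275 = 20802.735 s = 5.78 hours.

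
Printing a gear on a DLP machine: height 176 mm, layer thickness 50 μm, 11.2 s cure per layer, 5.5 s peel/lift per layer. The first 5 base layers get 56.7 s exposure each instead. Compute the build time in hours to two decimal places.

16.39 hours

Layer count = ceil(176 / 0.05) = 3520.
Burn-in layers = 5 × (56.7 + 5.5), so 311 s.
Remaining layers: 3515 × (11.2 + 5.5) → 58700.5 s.
Total = 311 + 58700.5 = 59011.5 s = 16.39 hours.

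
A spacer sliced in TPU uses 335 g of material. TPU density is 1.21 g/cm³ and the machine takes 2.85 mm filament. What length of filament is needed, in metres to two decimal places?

Volume = 335 g / 1.21 g·cm⁻³ = 276.8595 cm³ = 276859.5 mm³.
Cross-section of 2.85 mm filament: π·(2.85/2)² = 6.3794 mm².
L = V/A = 276859.5/6.3794 = 43398.99 mm → 43.40 m.

43.40 m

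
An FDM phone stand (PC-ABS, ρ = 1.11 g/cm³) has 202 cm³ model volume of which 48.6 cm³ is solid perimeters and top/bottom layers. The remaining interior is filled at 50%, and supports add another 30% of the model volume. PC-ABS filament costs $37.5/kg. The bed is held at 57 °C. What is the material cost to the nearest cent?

$7.74

Interior volume = 202 − 48.6, so 153.4 cm³.
Infill volume: 0.50 × 153.4 → 76.7 cm³.
Support = 0.30 × 202 = 60.6 cm³.
Total printed volume = 48.6 + 76.7 + 60.6, so 185.9 cm³.
Mass = 185.9 × 1.11 = 206.349 g.
Cost = 206.349 g / 1000 × $37.5/kg = $7.74.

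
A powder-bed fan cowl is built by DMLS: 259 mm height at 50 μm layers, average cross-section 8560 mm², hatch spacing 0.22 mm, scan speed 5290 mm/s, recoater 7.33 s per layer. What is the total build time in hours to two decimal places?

21.13 hours

Layers = ⌈259/0.05⌉ = 5180.
Per-layer scan distance = 8560 / 0.22 = 38909.1 mm.
Per-layer scan time: 38909.1 / 5290 → 7.3552 s.
Per-layer time = 7.3552 + 7.33 = 14.6852 s.
Build time = 5180 × 14.6852 = 76069.336 s = 21.13 hours.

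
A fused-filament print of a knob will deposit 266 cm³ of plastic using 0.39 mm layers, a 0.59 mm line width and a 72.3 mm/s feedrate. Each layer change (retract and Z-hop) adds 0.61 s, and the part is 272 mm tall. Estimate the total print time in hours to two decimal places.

4.56 hours

Bead cross-section = 0.39 × 0.59 = 0.2301 mm².
Path length: 266000 mm³ / 0.2301 mm² → 1156019.1 mm.
Time extruding = 1156019.1 / 72.3 = 15989.2 s.
Layer count = ceil(272 / 0.39) = 698.
Z-hop total = 698 × 0.61 = 425.78 s.
Altogether 15989.2 + 425.78 = 16414.98 s, i.e. 4.56 hours.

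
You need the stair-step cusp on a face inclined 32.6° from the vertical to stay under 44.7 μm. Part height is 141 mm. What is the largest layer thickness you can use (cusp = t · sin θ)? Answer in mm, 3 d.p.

0.083 mm

sin(32.6°) = 0.5388; t_max = 0.0447/0.5388 = 0.083 mm.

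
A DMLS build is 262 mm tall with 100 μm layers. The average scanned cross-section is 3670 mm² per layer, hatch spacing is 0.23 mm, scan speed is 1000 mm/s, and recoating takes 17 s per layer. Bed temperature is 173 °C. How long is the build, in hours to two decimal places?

23.99 hours

Layers = ⌈262/0.1⌉ = 2620.
Per-layer scan distance = 3670 / 0.23 = 15956.5 mm.
Per-layer scan time: 15956.5 / 1000 → 15.9565 s.
Layer cycle: 15.9565 + 17 → 32.9565 s.
Build time = 2620 × 32.9565 = 86346.03 s = 23.99 hours.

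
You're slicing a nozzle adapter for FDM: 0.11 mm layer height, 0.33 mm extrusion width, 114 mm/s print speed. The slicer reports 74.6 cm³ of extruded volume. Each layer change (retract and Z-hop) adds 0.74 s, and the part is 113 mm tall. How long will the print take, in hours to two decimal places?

Line area = 0.11 × 0.33, so 0.0363 mm².
Total extruded path = 74600/0.0363 = 2055096.4 mm.
Extrusion time = 2055096.4 / 114, so 18027.2 s.
Layer count = ceil(113 / 0.11) = 1028.
Z-hop total = 1028 × 0.74, so 760.72 s.
Altogether 18027.2 + 760.72 = 18787.92 s, i.e. 5.22 hours.

5.22 hours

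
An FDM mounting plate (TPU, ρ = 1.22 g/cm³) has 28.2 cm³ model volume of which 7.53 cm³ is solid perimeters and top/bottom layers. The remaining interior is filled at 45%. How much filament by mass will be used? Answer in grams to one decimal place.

20.5 g

Infill region: 28.2 − 7.53 → 20.67 cm³.
Infill deposited: 0.45 × 20.67 → 9.3015 cm³.
Deposited volume: 7.53 + 9.3015 → 16.8315 cm³.
Mass: 16.8315 × 1.22 → 20.53443 g.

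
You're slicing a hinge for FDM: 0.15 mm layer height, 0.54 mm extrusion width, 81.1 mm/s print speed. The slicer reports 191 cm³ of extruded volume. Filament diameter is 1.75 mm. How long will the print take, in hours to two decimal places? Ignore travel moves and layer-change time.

Extrusion cross-section = 0.15 × 0.54 = 0.081 mm².
Total extruded path = 191000/0.081 = 2358024.7 mm.
Print-move time = 2358024.7 / 81.1, so 29075.5 s.
That's 29075.5 s → 8.08 hours.

8.08 hours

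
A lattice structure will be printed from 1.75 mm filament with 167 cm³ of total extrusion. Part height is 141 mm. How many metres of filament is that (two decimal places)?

69.43 m

Cross-section of 1.75 mm filament: π·(1.75/2)² = 2.4053 mm².
Length = 167 cm³ / 2.4053 mm² = 167000 / 2.4053 = 69430.01 mm = 69.43 m.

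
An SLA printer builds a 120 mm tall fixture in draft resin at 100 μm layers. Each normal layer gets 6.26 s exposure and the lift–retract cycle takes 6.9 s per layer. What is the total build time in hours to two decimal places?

Number of layers: 120 / 0.1 → 1200 (rounded up).
Cycle time: 6.26 + 6.9 → 13.16 s.
Build time: 1200 × 13.16 s = 15792 s, i.e. 4.39 hours.

4.39 hours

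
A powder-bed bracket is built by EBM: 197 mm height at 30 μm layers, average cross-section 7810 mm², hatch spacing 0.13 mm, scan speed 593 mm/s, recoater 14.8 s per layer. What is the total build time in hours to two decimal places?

Number of layers: 197 / 0.03 → 6567 (rounded up).
Per-layer scan distance: 7810 / 0.13 → 60076.9 mm.
Scan time per layer = 60076.9 / 593 = 101.3101 s.
Per-layer time = 101.3101 + 14.8 = 116.1101 s.
Build time = 6567 × 116.1101 = 762495.0267 s = 211.80 hours.

211.80 hours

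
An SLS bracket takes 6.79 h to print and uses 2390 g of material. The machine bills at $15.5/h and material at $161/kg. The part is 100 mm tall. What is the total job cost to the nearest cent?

Machine cost: 15.5 × 6.79 → $105.245.
Material cost: 161 × 2390/1000 → $384.79.
Total = 105.245 + 384.79 = 490.035 ≈ $490.04.

$490.04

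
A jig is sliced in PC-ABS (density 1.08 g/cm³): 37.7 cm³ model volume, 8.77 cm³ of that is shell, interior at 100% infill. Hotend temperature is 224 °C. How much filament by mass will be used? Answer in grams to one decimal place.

40.7 g

Interior volume = 37.7 − 8.77, so 28.93 cm³.
Deposited infill = 1.00 × 28.93, so 28.93 cm³.
Deposited volume: 8.77 + 28.93 → 37.7 cm³.
Mass = 37.7 × 1.08 = 40.716 g.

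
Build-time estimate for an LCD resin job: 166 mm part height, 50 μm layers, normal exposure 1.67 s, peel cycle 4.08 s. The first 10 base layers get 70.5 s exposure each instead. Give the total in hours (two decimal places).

Layer count = ceil(166 / 0.05) = 3320.
Base layers = 10 × (70.5 + 4.08), so 745.8 s.
Remaining layers = 3310 × (1.67 + 4.08), so 19032.5 s.
Sum: 745.8 + 19032.5 = 19778.3 s → 5.49 hours.

5.49 hours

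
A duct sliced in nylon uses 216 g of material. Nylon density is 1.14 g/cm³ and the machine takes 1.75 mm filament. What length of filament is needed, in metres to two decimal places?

78.77 m

Volume = 216 g / 1.14 g·cm⁻³ = 189.4737 cm³ = 189473.7 mm³.
Cross-section of 1.75 mm filament: π·(1.75/2)² = 2.4053 mm².
L = V/A = 189473.7/2.4053 = 78773.42 mm → 78.77 m.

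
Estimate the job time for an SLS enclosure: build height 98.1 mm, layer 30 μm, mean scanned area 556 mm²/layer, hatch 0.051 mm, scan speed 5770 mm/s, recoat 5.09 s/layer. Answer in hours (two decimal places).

Number of layers: 98.1 / 0.03 → 3270 (rounded up).
Hatch length per layer: 556 / 0.051 → 10902 mm.
Scan time per layer = 10902 / 5770 = 1.8894 s.
Time per layer: 1.8894 + 5.09 → 6.9794 s.
3270 layers × 6.9794 s/layer = 22822.638 s, i.e. 6.34 hours.

6.34 hours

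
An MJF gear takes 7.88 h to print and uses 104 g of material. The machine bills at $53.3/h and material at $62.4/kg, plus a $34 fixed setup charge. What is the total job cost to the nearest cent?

Machine-time cost = 53.3 × 7.88 = $420.004.
Material charge = 62.4 × 104/1000, so $6.4896.
Adding setup: 420.004 + 6.4896 + 34 → 460.4936 ≈ $460.49.

$460.49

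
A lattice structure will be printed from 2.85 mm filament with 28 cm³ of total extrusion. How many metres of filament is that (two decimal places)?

A = π r² = π × 1.425² = 6.3794 mm².
L = 28000 mm³ / 6.3794 mm² = 4389.13 mm, i.e. 4.39 m.

4.39 m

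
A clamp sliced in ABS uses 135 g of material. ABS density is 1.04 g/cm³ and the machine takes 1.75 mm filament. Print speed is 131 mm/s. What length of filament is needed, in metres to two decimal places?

53.97 m

Volume = 135 g / 1.04 g·cm⁻³ = 129.8077 cm³ = 129807.7 mm³.
Filament cross-section = π × (1.75/2)² = 2.4053 mm².
Length = 129807.7 / 2.4053 = 53967.36 mm = 53.97 m.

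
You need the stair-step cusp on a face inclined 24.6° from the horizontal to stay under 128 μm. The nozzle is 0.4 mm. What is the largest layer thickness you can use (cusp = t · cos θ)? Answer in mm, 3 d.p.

cos(24.6°) = 0.9092; t_max = 0.128/0.9092 = 0.141 mm.

0.141 mm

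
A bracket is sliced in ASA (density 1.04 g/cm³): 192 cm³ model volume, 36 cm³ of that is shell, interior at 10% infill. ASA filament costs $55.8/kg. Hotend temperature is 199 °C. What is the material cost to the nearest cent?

$2.99

Volume inside the shell = 192 − 36 = 156 cm³.
Infill volume = 0.10 × 156, so 15.6 cm³.
Total extruded = 36 + 15.6, so 51.6 cm³.
Mass: 51.6 × 1.04 → 53.664 g.
At $55.8/kg: 53.664/1000 × 55.8 = $2.99.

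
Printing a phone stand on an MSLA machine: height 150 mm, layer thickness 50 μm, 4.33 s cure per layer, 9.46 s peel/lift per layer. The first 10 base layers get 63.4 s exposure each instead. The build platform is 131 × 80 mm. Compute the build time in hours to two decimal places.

Layers = ⌈150/0.05⌉ = 3000.
Burn-in layers: 10 × (63.4 + 9.46) → 728.6 s.
Remaining layers = 2990 × (4.33 + 9.46), so 41232.1 s.
Sum: 728.6 + 41232.1 = 41960.7 s → 11.66 hours.

11.66 hours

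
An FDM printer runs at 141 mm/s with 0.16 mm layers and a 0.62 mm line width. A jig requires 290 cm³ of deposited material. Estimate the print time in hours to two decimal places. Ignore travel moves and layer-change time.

Line area = 0.16 × 0.62, so 0.0992 mm².
Path length: 290000 mm³ / 0.0992 mm² → 2923387.1 mm.
Time extruding = 2923387.1 / 141 = 20733.2 s.
20733.2 s = 5.76 hours.

5.76 hours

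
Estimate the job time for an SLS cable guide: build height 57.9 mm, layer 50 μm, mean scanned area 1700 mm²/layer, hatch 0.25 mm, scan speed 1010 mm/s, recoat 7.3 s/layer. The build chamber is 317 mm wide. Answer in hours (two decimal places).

Layer count = ceil(57.9 / 0.05) = 1158.
Per-layer scan distance = 1700 / 0.25 = 6800 mm.
Scan time per layer = 6800 / 1010 = 6.7327 s.
Time per layer = 6.7327 + 7.3, so 14.0327 s.
Build time = 1158 × 14.0327 = 16249.8666 s = 4.51 hours.

4.51 hours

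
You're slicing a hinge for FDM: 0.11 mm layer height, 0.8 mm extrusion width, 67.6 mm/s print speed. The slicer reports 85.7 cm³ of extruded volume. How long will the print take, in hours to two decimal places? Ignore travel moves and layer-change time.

Bead cross-section = 0.11 × 0.8 = 0.088 mm².
Toolpath length = 85.7 cm³ / 0.088 mm² = 85700 / 0.088 = 973863.6 mm.
Print-move time = 973863.6 / 67.6, so 14406.3 s.
14406.3 s = 4.00 hours.

4.00 hours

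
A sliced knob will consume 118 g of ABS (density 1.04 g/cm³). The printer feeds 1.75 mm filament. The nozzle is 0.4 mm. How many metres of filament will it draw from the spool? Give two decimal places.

Volume = 118 g / 1.04 g·cm⁻³ = 113.4615 cm³ = 113461.5 mm³.
A = π r² = π × 0.875² = 2.4053 mm².
L = V/A = 113461.5/2.4053 = 47171.45 mm → 47.17 m.

47.17 m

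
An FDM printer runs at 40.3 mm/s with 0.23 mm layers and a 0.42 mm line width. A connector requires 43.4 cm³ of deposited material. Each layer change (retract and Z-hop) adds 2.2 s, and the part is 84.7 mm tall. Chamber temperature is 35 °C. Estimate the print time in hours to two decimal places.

Extrusion cross-section = 0.23 × 0.42, so 0.0966 mm².
Toolpath length = 43.4 cm³ / 0.0966 mm² = 43400 / 0.0966 = 449275.4 mm.
Time extruding: 449275.4 / 40.3 → 11148.3 s.
Number of layers: 84.7 / 0.23 → 369 (rounded up).
Non-print overhead = 369 × 2.2, so 811.8 s.
Total = 11148.3 + 811.8 = 11960.1 s = 3.32 hours.

3.32 hours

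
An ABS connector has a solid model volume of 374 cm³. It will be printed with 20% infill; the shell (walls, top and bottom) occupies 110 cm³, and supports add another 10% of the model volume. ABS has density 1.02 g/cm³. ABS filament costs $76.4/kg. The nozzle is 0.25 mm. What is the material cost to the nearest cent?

Volume inside the shell = 374 − 110, so 264 cm³.
Deposited infill = 0.20 × 264 = 52.8 cm³.
Support = 0.10 × 374 = 37.4 cm³.
Deposited volume: 110 + 52.8 + 37.4 → 200.2 cm³.
Mass: 200.2 × 1.02 → 204.204 g.
Cost = 204.204 g / 1000 × $76.4/kg = $15.60.

$15.60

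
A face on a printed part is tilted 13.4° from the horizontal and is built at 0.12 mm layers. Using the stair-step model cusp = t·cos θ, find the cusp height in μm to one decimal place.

116.7 μm

h_c = t·cos θ = 0.12 × 0.9728 = 0.116736 mm (116.7 μm).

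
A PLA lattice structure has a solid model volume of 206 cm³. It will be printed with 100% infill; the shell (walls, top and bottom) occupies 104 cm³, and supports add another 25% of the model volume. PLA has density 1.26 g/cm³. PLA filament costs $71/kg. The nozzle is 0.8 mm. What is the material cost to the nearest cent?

$23.04

Volume inside the shell = 206 − 104 = 102 cm³.
Infill volume = 1.00 × 102, so 102 cm³.
Support = 0.25 × 206, so 51.5 cm³.
Total extruded = 104 + 102 + 51.5, so 257.5 cm³.
Mass = 257.5 × 1.26, so 324.45 g.
At $71/kg: 324.45/1000 × 71 = $23.04.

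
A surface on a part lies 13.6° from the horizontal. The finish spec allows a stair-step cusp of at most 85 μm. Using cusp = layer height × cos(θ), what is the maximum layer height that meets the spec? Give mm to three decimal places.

0.087 mm

t = h_c / cos θ = 0.085 / 0.9720 = 0.087 mm.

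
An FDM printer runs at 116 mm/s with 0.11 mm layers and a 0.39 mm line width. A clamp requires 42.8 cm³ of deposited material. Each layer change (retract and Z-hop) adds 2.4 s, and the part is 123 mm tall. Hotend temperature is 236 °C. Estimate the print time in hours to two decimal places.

3.14 hours

Bead cross-section = 0.11 × 0.39, so 0.0429 mm².
Total extruded path = 42800/0.0429 = 997669 mm.
Print-move time = 997669 / 116, so 8600.6 s.
Number of layers: 123 / 0.11 → 1119 (rounded up).
Layer-change overhead = 1119 × 2.4, so 2685.6 s.
Total = 8600.6 + 2685.6 = 11286.2 s = 3.14 hours.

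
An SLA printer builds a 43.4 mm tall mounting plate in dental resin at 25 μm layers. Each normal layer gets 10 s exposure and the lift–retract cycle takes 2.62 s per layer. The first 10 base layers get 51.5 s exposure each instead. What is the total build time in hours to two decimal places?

6.20 hours

Layers = ⌈43.4/0.025⌉ = 1736.
Base layers = 10 × (51.5 + 2.62), so 541.2 s.
Regular layers: 1726 × (10 + 2.62) → 21782.12 s.
Total = 541.2 + 21782.12 = 22323.32 s = 6.20 hours.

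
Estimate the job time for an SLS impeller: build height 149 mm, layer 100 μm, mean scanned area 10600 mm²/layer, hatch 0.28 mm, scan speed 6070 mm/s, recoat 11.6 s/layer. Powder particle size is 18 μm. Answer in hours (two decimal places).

Layers = ⌈149/0.1⌉ = 1490.
Hatch length per layer: 10600 / 0.28 → 37857.1 mm.
Per-layer scan time = 37857.1 / 6070, so 6.2368 s.
Layer cycle = 6.2368 + 11.6 = 17.8368 s.
Total: 1490 × 17.8368 s = 26576.832 s → 7.38 hours.

7.38 hours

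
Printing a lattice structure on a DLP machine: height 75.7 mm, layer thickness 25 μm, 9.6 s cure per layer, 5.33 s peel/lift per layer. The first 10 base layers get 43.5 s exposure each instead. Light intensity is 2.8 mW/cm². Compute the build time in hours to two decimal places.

12.65 hours

Number of layers: 75.7 / 0.025 → 3028 (rounded up).
Bottom layers = 10 × (43.5 + 5.33), so 488.3 s.
Normal layers: 3018 × (9.6 + 5.33) → 45058.74 s.
Sum: 488.3 + 45058.74 = 45547.04 s → 12.65 hours.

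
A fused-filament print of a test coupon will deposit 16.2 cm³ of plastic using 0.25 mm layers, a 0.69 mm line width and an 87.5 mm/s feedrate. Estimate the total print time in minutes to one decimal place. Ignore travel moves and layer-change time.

17.9 minutes

Bead cross-section = 0.25 × 0.69, so 0.1725 mm².
Total extruded path = 16200/0.1725 = 93913 mm.
Print-move time: 93913 / 87.5 → 1073.3 s.
In the requested units: 1073.3 s = 17.9 minutes.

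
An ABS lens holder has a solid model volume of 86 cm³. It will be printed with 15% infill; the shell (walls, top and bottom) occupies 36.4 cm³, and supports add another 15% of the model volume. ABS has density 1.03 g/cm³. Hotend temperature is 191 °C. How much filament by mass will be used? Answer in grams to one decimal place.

58.4 g

Volume inside the shell = 86 − 36.4 = 49.6 cm³.
Deposited infill = 0.15 × 49.6 = 7.44 cm³.
Support: 0.15 × 86 → 12.9 cm³.
Total printed volume: 36.4 + 7.44 + 12.9 → 56.74 cm³.
Mass: 56.74 × 1.03 → 58.4422 g.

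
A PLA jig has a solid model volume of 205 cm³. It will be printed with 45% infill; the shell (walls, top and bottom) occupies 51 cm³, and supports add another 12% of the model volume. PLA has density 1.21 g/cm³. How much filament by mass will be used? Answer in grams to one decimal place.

Interior volume = 205 − 51, so 154 cm³.
Deposited infill: 0.45 × 154 → 69.3 cm³.
Support: 0.12 × 205 → 24.6 cm³.
Deposited volume = 51 + 69.3 + 24.6, so 144.9 cm³.
Mass = 144.9 × 1.21 = 175.329 g.

175.3 g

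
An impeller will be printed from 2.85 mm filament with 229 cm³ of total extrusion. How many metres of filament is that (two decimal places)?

35.90 m

Cross-section of 2.85 mm filament: π·(2.85/2)² = 6.3794 mm².
L = 229000 mm³ / 6.3794 mm² = 35896.79 mm, i.e. 35.90 m.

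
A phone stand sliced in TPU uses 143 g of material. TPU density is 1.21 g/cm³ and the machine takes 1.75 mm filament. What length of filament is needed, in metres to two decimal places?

49.13 m

Volume = 143 g / 1.21 g·cm⁻³ = 118.1818 cm³ = 118181.8 mm³.
Cross-section of 1.75 mm filament: π·(1.75/2)² = 2.4053 mm².
Length = 118181.8 / 2.4053 = 49133.91 mm = 49.13 m.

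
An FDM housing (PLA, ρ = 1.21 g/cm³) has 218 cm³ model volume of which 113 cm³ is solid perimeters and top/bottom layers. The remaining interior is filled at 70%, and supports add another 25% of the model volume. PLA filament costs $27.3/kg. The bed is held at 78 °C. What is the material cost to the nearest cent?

$7.96

Volume inside the shell = 218 − 113 = 105 cm³.
Infill deposited = 0.70 × 105, so 73.5 cm³.
Support = 0.25 × 218, so 54.5 cm³.
Deposited volume = 113 + 73.5 + 54.5, so 241 cm³.
Mass = 241 × 1.21, so 291.61 g.
At $27.3/kg: 291.61/1000 × 27.3 = $7.96.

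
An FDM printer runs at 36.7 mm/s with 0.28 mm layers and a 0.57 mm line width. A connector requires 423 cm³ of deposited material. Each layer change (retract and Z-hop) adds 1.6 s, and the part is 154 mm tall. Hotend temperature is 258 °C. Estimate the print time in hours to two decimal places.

Bead cross-section = 0.28 × 0.57 = 0.1596 mm².
Toolpath length = 423 cm³ / 0.1596 mm² = 423000 / 0.1596 = 2650375.9 mm.
Time extruding: 2650375.9 / 36.7 → 72217.3 s.
Layers = ⌈154/0.28⌉ = 550.
Non-print overhead = 550 × 1.6 = 880 s.
Total = 72217.3 + 880 = 73097.3 s = 20.30 hours.

20.30 hours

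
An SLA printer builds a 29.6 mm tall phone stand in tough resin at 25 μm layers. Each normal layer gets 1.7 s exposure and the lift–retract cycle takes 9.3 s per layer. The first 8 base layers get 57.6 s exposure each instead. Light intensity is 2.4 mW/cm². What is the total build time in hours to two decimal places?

3.74 hours

Number of layers: 29.6 / 0.025 → 1184 (rounded up).
Burn-in layers: 8 × (57.6 + 9.3) → 535.2 s.
Regular layers = 1176 × (1.7 + 9.3), so 12936 s.
Total = 535.2 + 12936 = 13471.2 s = 3.74 hours.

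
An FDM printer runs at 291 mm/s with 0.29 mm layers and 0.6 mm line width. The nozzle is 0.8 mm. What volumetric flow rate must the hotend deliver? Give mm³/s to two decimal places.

A = 0.29 × 0.6 = 0.174 mm².
Q = v·A = 291 × 0.174 = 50.63 mm³/s.

50.63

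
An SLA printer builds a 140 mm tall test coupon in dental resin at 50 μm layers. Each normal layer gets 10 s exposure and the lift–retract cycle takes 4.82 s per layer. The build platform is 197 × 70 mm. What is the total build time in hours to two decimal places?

Layers = ⌈140/0.05⌉ = 2800.
Each layer takes: 10 + 4.82 → 14.82 s.
Total = 2800 × 14.82 = 41496 s = 11.53 hours.

11.53 hours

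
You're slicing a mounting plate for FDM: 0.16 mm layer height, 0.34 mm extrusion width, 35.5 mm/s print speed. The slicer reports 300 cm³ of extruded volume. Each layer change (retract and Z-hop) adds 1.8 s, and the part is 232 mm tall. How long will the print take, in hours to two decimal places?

43.88 hours

Line area = 0.16 × 0.34 = 0.0544 mm².
Toolpath length = 300 cm³ / 0.0544 mm² = 300000 / 0.0544 = 5514705.9 mm.
Time extruding = 5514705.9 / 35.5, so 155343.8 s.
Layers = ⌈232/0.16⌉ = 1450.
Non-print overhead = 1450 × 1.8 = 2610 s.
Altogether 155343.8 + 2610 = 157953.8 s, i.e. 43.88 hours.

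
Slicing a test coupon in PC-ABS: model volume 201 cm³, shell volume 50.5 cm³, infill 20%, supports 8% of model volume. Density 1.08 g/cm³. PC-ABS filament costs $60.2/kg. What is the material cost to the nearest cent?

$6.29

Volume inside the shell = 201 − 50.5 = 150.5 cm³.
Infill deposited: 0.20 × 150.5 → 30.1 cm³.
Support = 0.08 × 201 = 16.08 cm³.
Total extruded = 50.5 + 30.1 + 16.08 = 96.68 cm³.
Mass: 96.68 × 1.08 → 104.4144 g.
Cost = 104.4144 g / 1000 × $60.2/kg = $6.29.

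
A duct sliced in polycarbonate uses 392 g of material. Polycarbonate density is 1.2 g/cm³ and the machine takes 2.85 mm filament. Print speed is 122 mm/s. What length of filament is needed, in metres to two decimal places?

51.21 m

Extruded volume: 392/1.2 = 326.6667 cm³ (326666.7 mm³).
Cross-section of 2.85 mm filament: π·(2.85/2)² = 6.3794 mm².
Length = 326666.7 / 6.3794 = 51206.49 mm = 51.21 m.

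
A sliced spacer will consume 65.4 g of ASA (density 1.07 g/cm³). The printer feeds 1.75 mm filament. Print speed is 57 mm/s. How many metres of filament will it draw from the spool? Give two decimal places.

Volume = 65.4 g / 1.07 g·cm⁻³ = 61.1215 cm³ = 61121.5 mm³.
Cross-section of 1.75 mm filament: π·(1.75/2)² = 2.4053 mm².
L = V/A = 61121.5/2.4053 = 25411.18 mm → 25.41 m.

25.41 m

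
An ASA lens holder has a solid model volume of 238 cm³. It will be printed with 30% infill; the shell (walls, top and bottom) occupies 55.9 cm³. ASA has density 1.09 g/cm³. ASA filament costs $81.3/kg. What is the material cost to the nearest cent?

$9.79

Infill region = 238 − 55.9, so 182.1 cm³.
Infill deposited: 0.30 × 182.1 → 54.63 cm³.
Total extruded: 55.9 + 54.63 → 110.53 cm³.
Mass: 110.53 × 1.09 → 120.4777 g.
Cost = 120.4777 g / 1000 × $81.3/kg = $9.79.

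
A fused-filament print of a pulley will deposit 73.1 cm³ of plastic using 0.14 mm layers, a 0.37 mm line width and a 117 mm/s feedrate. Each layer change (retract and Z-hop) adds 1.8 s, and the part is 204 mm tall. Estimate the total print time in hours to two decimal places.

4.08 hours

Bead cross-section: 0.14 × 0.37 → 0.0518 mm².
Path length: 73100 mm³ / 0.0518 mm² → 1411196.9 mm.
Extrusion time: 1411196.9 / 117 → 12061.5 s.
Layers = ⌈204/0.14⌉ = 1458.
Z-hop total = 1458 × 1.8, so 2624.4 s.
Altogether 12061.5 + 2624.4 = 14685.9 s, i.e. 4.08 hours.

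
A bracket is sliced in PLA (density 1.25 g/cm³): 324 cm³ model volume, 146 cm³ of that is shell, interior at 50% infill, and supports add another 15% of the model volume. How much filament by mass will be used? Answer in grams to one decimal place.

Interior volume: 324 − 146 → 178 cm³.
Infill volume = 0.50 × 178, so 89 cm³.
Support: 0.15 × 324 → 48.6 cm³.
Deposited volume = 146 + 89 + 48.6 = 283.6 cm³.
Mass: 283.6 × 1.25 → 354.5 g.

354.5 g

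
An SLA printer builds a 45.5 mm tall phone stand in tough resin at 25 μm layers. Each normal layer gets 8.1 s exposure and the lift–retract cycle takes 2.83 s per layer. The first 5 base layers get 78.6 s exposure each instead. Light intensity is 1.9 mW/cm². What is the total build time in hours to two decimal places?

Layers = ⌈45.5/0.025⌉ = 1820.
Bottom layers = 5 × (78.6 + 2.83) = 407.15 s.
Regular layers = 1815 × (8.1 + 2.83), so 19837.95 s.
Sum: 407.15 + 19837.95 = 20245.1 s → 5.62 hours.

5.62 hours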